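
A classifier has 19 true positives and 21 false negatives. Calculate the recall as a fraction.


Recall = TP / (TP + FN) = 19 / 40 = 19/40.

19/40


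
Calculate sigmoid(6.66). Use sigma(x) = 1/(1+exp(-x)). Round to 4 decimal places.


sigma(6.66) = 1/(1+e^(-6.66)) = 1/(1+0.001281) = 1/1.001281 = 0.9987.

0.9987


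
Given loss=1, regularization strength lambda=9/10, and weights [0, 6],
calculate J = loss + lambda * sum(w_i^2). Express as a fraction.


L2 sq norm = sum(w^2) = 36. J = 1 + 9/10 * 36 = 167/5.

167/5


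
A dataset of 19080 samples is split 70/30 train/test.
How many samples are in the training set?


Test set = 19080 * 30% = 5724. Training set = 19080 - 5724 = 13356.

13356


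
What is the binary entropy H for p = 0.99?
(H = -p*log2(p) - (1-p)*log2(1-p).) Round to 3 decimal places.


H = -0.99*log2(0.99) - 0.01*log2(0.01) = 0.081.

0.081


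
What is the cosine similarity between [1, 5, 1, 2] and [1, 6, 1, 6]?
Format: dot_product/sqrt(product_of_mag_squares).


dot = 44. |a|^2 = 31, |b|^2 = 74. cos = 44/sqrt(2294).

44/sqrt(2294)


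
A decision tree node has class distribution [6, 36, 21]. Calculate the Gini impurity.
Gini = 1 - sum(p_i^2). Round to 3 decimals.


Total = 63. Proportions: 6/63, 36/63, 21/63. sum(p_i^2) = 0.4467. Gini = 1 - 0.4467 = 0.5533, which rounds to 0.553.

0.553


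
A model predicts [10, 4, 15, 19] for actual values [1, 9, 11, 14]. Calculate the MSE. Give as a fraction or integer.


MSE = (1/4) * ((1-10)^2=81 + (9-4)^2=25 + (11-15)^2=16 + (14-19)^2=25). Sum = 147. MSE = 147/4.

147/4


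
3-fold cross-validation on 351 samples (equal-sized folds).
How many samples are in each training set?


Each validation fold has 351/3 = 117 samples. Training set = 351 - 117 = 234.

234


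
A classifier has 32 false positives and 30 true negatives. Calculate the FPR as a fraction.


FPR = FP / (FP + TN) = 32 / 62 = 16/31.

16/31


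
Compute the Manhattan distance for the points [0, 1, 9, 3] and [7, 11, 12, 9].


d = sum of absolute differences: |0-7|=7 + |1-11|=10 + |9-12|=3 + |3-9|=6 = 26.

26


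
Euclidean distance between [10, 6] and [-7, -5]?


d = sqrt(sum of squared differences). (10--7)^2=289, (6--5)^2=121. Sum = 410.

sqrt(410)


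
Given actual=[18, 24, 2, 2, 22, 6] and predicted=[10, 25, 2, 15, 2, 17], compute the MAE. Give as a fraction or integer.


MAE = (1/6) * (|18-10|=8 + |24-25|=1 + |2-2|=0 + |2-15|=13 + |22-2|=20 + |6-17|=11). Sum = 53. MAE = 53/6.

53/6


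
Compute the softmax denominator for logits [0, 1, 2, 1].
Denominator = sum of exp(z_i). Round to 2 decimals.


Denom = e^0=1.0000 + e^1=2.7183 + e^2=7.3891 + e^1=2.7183. Sum = 13.8257, which rounds to 13.83.

13.83


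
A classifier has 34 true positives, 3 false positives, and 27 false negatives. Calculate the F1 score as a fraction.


Precision = 34/37 = 34/37. Recall = 34/61 = 34/61. F1 = 2*P*R/(P+R) = 34/49.

34/49


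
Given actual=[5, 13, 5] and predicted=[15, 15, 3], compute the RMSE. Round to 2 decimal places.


MSE = 36.0000. RMSE = sqrt(36.0000) = 6.00.

6.00


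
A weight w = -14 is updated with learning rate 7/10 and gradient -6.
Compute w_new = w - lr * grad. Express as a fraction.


w_new = -14 - 7/10 * -6 = -14 - -21/5 = -49/5.

-49/5


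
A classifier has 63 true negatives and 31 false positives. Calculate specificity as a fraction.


Specificity = TN / (TN + FP) = 63 / 94 = 63/94.

63/94


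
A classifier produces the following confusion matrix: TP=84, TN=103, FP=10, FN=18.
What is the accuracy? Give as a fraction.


Accuracy = (TP + TN) / (TP + TN + FP + FN) = (84 + 103) / 215 = 187/215.

187/215


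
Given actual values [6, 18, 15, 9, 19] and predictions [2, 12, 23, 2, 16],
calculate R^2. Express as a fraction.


Mean(y) = 67/5. SS_res = 174. SS_tot = 646/5. R^2 = 1 - 174/(646/5) = -112/323.

-112/323


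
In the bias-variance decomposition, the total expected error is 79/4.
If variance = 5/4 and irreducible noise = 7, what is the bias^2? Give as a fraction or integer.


Total error = bias^2 + variance + irreducible noise. So bias^2 = 79/4 - 5/4 - 7 = 23/2.

23/2


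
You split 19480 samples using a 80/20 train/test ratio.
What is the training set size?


Test set = 19480 * 20% = 3896. Training set = 19480 - 3896 = 15584.

15584


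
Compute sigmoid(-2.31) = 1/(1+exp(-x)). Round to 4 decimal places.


sigma(-2.31) = 1/(1+e^(2.31)) = 1/(1+10.074425) = 1/11.074425 = 0.0903.

0.0903


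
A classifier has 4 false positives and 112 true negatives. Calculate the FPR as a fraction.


FPR = FP / (FP + TN) = 4 / 116 = 1/29.

1/29


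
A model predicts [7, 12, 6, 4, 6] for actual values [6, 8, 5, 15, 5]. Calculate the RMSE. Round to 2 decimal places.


MSE = 28.0000. RMSE = sqrt(28.0000) = 5.29.

5.29


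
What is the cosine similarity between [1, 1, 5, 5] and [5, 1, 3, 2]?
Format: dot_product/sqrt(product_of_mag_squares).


dot = 31. |a|^2 = 52, |b|^2 = 39. cos = 31/sqrt(2028).

31/sqrt(2028)


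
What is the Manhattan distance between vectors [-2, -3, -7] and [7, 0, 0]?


d = sum of absolute differences: |-2-7|=9 + |-3-0|=3 + |-7-0|=7 = 19.

19


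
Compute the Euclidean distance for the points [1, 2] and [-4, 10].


d = sqrt(sum of squared differences). (1--4)^2=25, (2-10)^2=64. Sum = 89.

sqrt(89)


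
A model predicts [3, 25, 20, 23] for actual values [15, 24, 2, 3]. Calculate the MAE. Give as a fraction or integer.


MAE = (1/4) * (|15-3|=12 + |24-25|=1 + |2-20|=18 + |3-23|=20). Sum = 51. MAE = 51/4.

51/4


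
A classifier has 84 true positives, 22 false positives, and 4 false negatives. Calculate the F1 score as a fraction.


Precision = 84/106 = 42/53. Recall = 84/88 = 21/22. F1 = 2*P*R/(P+R) = 84/97.

84/97


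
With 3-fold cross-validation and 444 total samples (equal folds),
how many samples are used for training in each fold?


Each validation fold has 444/3 = 148 samples. Training set = 444 - 148 = 296.

296


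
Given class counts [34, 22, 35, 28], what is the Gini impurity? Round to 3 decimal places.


Total = 119. Proportions: 34/119, 22/119, 35/119, 28/119. sum(p_i^2) = 0.2577. Gini = 1 - 0.2577 = 0.7423, which rounds to 0.742.

0.742


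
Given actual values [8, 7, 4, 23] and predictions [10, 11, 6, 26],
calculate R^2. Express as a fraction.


Mean(y) = 21/2. SS_res = 33. SS_tot = 217. R^2 = 1 - 33/(217) = 184/217.

184/217


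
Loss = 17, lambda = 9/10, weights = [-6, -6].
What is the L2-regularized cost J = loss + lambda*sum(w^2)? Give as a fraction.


L2 sq norm = sum(w^2) = 72. J = 17 + 9/10 * 72 = 409/5.

409/5


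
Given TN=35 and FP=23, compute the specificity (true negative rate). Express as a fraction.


Specificity = TN / (TN + FP) = 35 / 58 = 35/58.

35/58


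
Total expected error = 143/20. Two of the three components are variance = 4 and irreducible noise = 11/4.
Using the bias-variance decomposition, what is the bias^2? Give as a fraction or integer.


Total error = bias^2 + variance + irreducible noise. So bias^2 = 143/20 - 4 - 11/4 = 2/5.

2/5


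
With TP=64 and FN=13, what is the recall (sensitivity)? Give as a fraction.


Recall = TP / (TP + FN) = 64 / 77 = 64/77.

64/77


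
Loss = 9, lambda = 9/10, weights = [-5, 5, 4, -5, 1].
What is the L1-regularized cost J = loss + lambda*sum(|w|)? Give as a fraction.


L1 norm = sum(|w|) = 20. J = 9 + 9/10 * 20 = 27.

27


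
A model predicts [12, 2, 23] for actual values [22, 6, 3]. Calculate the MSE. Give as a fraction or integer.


MSE = (1/3) * ((22-12)^2=100 + (6-2)^2=16 + (3-23)^2=400). Sum = 516. MSE = 172.

172


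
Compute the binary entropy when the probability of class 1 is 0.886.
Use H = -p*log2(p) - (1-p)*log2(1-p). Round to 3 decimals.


H = -0.886*log2(0.886) - 0.114*log2(0.114) = 0.512.

0.512


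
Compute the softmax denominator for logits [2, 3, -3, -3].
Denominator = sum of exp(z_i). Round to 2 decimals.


Denom = e^2=7.3891 + e^3=20.0855 + e^-3=0.0498 + e^-3=0.0498. Sum = 27.5742, which rounds to 27.57.

27.57


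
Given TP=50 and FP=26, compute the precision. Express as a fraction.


Precision = TP / (TP + FP) = 50 / 76 = 25/38.

25/38


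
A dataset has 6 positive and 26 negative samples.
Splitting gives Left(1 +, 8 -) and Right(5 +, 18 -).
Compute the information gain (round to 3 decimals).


H(parent) = 0.6962. H(left) = 0.5033, H(right) = 0.7554. Weighted = (9/32)*0.5033 + (23/32)*0.7554 = 0.6845. IG = 0.6962 - 0.6845 = 0.0117, which rounds to 0.012.

0.012


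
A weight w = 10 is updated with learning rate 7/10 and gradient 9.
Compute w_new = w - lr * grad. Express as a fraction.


w_new = 10 - 7/10 * 9 = 10 - 63/10 = 37/10.

37/10


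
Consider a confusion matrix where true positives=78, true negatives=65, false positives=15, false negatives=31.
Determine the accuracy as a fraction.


Accuracy = (TP + TN) / (TP + TN + FP + FN) = (78 + 65) / 189 = 143/189.

143/189


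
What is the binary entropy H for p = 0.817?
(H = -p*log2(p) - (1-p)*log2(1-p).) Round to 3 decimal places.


H = -0.817*log2(0.817) - 0.183*log2(0.183) = 0.687.

0.687


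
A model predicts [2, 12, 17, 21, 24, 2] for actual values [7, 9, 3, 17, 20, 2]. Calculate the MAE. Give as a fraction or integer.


MAE = (1/6) * (|7-2|=5 + |9-12|=3 + |3-17|=14 + |17-21|=4 + |20-24|=4 + |2-2|=0). Sum = 30. MAE = 5.

5


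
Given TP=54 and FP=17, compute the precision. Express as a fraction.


Precision = TP / (TP + FP) = 54 / 71 = 54/71.

54/71


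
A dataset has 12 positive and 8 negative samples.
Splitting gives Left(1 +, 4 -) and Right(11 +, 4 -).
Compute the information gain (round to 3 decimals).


H(parent) = 0.9710. H(left) = 0.7219, H(right) = 0.8366. Weighted = (5/20)*0.7219 + (15/20)*0.8366 = 0.8079. IG = 0.9710 - 0.8079 = 0.1631, which rounds to 0.163.

0.163


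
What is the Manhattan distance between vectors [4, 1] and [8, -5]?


d = sum of absolute differences: |4-8|=4 + |1--5|=6 = 10.

10


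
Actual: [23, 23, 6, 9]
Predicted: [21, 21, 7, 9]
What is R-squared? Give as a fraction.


Mean(y) = 61/4. SS_res = 9. SS_tot = 979/4. R^2 = 1 - 9/(979/4) = 943/979.

943/979


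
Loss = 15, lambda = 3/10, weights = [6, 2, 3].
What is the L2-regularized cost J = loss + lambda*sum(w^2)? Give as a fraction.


L2 sq norm = sum(w^2) = 49. J = 15 + 3/10 * 49 = 297/10.

297/10


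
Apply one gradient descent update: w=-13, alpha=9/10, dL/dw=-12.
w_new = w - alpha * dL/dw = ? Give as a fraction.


w_new = -13 - 9/10 * -12 = -13 - -54/5 = -11/5.

-11/5


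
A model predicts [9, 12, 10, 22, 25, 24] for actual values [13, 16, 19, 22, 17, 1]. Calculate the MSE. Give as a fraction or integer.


MSE = (1/6) * ((13-9)^2=16 + (16-12)^2=16 + (19-10)^2=81 + (22-22)^2=0 + (17-25)^2=64 + (1-24)^2=529). Sum = 706. MSE = 353/3.

353/3


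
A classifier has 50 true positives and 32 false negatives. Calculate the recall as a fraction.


Recall = TP / (TP + FN) = 50 / 82 = 25/41.

25/41


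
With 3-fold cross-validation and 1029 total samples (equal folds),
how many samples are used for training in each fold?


Each validation fold has 1029/3 = 343 samples. Training set = 1029 - 343 = 686.

686


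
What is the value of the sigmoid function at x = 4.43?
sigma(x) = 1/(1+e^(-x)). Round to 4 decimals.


sigma(4.43) = 1/(1+e^(-4.43)) = 1/(1+0.011914) = 1/1.011914 = 0.9882.

0.9882


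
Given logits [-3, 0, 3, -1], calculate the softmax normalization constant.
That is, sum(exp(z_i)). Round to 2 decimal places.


Denom = e^-3=0.0498 + e^0=1.0000 + e^3=20.0855 + e^-1=0.3679. Sum = 21.5032, which rounds to 21.50.

21.50


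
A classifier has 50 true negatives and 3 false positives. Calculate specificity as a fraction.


Specificity = TN / (TN + FP) = 50 / 53 = 50/53.

50/53


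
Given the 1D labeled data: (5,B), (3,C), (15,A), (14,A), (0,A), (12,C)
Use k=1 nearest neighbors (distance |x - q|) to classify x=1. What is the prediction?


Distances: |5-1|=4, |3-1|=2, |15-1|=14, |14-1|=13, |0-1|=1, |12-1|=11. 1 nearest: (0,A). Counts: {'A': 1}. Majority class: A.

A


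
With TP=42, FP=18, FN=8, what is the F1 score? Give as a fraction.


Precision = 42/60 = 7/10. Recall = 42/50 = 21/25. F1 = 2*P*R/(P+R) = 42/55.

42/55


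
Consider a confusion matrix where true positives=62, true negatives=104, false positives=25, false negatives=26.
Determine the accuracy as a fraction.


Accuracy = (TP + TN) / (TP + TN + FP + FN) = (62 + 104) / 217 = 166/217.

166/217


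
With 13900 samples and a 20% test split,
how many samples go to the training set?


Test set = 13900 * 20% = 2780. Training set = 13900 - 2780 = 11120.

11120


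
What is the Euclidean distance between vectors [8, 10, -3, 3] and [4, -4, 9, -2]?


d = sqrt(sum of squared differences). (8-4)^2=16, (10--4)^2=196, (-3-9)^2=144, (3--2)^2=25. Sum = 381.

sqrt(381)


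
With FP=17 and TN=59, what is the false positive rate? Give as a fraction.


FPR = FP / (FP + TN) = 17 / 76 = 17/76.

17/76


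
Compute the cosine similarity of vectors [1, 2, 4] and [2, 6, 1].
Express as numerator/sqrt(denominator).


dot = 18. |a|^2 = 21, |b|^2 = 41. cos = 18/sqrt(861).

18/sqrt(861)


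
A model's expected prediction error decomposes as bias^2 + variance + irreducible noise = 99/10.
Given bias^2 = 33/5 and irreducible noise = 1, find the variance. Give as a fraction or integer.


Total error = bias^2 + variance + irreducible noise. So variance = 99/10 - 33/5 - 1 = 23/10.

23/10


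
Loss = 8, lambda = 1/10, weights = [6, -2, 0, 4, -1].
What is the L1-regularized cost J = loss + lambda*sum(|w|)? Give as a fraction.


L1 norm = sum(|w|) = 13. J = 8 + 1/10 * 13 = 93/10.

93/10


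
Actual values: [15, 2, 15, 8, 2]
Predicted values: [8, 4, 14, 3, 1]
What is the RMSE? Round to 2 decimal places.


MSE = 16.0000. RMSE = sqrt(16.0000) = 4.00.

4.00


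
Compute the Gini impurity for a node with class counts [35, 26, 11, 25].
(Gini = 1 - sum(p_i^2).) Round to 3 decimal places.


Total = 97. Proportions: 35/97, 26/97, 11/97, 25/97. sum(p_i^2) = 0.2813. Gini = 1 - 0.2813 = 0.7187, which rounds to 0.719.

0.719


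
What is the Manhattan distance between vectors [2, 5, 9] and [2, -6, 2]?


d = sum of absolute differences: |2-2|=0 + |5--6|=11 + |9-2|=7 = 18.

18


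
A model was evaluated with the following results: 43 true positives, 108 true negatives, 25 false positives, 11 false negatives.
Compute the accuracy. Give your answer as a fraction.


Accuracy = (TP + TN) / (TP + TN + FP + FN) = (43 + 108) / 187 = 151/187.

151/187


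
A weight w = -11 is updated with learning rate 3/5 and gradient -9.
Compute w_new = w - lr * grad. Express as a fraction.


w_new = -11 - 3/5 * -9 = -11 - -27/5 = -28/5.

-28/5


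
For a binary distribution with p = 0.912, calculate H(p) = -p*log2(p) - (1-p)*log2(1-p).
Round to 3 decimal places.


H = -0.912*log2(0.912) - 0.088*log2(0.088) = 0.430.

0.430


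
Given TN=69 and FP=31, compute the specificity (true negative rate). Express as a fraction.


Specificity = TN / (TN + FP) = 69 / 100 = 69/100.

69/100


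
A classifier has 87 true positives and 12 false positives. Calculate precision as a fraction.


Precision = TP / (TP + FP) = 87 / 99 = 29/33.

29/33


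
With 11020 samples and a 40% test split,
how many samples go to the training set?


Test set = 11020 * 40% = 4408. Training set = 11020 - 4408 = 6612.

6612


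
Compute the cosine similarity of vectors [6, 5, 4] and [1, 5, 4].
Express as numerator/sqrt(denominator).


dot = 47. |a|^2 = 77, |b|^2 = 42. cos = 47/sqrt(3234).

47/sqrt(3234)


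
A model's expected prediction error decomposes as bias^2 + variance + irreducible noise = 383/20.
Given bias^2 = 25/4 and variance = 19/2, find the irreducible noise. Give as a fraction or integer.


Total error = bias^2 + variance + irreducible noise. So irreducible noise = 383/20 - 25/4 - 19/2 = 17/5.

17/5


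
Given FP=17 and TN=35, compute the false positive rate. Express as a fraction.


FPR = FP / (FP + TN) = 17 / 52 = 17/52.

17/52


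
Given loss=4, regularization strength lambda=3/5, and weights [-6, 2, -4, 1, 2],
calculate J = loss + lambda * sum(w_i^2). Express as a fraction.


L2 sq norm = sum(w^2) = 61. J = 4 + 3/5 * 61 = 203/5.

203/5


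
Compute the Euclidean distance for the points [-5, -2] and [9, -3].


d = sqrt(sum of squared differences). (-5-9)^2=196, (-2--3)^2=1. Sum = 197.

sqrt(197)


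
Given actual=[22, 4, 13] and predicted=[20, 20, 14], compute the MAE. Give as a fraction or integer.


MAE = (1/3) * (|22-20|=2 + |4-20|=16 + |13-14|=1). Sum = 19. MAE = 19/3.

19/3


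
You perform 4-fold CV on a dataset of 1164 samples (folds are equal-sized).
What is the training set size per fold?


Each validation fold has 1164/4 = 291 samples. Training set = 1164 - 291 = 873.

873


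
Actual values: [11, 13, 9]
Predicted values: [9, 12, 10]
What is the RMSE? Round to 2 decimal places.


MSE = 2.0000. RMSE = sqrt(2.0000) = 1.41.

1.41


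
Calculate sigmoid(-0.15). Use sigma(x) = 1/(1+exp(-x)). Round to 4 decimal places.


sigma(-0.15) = 1/(1+e^(0.15)) = 1/(1+1.161834) = 1/2.161834 = 0.4626.

0.4626


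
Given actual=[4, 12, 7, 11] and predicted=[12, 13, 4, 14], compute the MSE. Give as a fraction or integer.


MSE = (1/4) * ((4-12)^2=64 + (12-13)^2=1 + (7-4)^2=9 + (11-14)^2=9). Sum = 83. MSE = 83/4.

83/4


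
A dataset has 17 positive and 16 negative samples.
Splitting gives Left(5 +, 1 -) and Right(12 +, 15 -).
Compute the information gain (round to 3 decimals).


H(parent) = 0.9993. H(left) = 0.6500, H(right) = 0.9911. Weighted = (6/33)*0.6500 + (27/33)*0.9911 = 0.9291. IG = 0.9993 - 0.9291 = 0.0702, which rounds to 0.070.

0.070


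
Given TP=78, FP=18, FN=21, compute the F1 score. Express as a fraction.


Precision = 78/96 = 13/16. Recall = 78/99 = 26/33. F1 = 2*P*R/(P+R) = 4/5.

4/5


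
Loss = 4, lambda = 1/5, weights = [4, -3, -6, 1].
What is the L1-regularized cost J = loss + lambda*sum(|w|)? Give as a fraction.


L1 norm = sum(|w|) = 14. J = 4 + 1/5 * 14 = 34/5.

34/5


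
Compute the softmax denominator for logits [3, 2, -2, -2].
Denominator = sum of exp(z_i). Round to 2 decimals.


Denom = e^3=20.0855 + e^2=7.3891 + e^-2=0.1353 + e^-2=0.1353. Sum = 27.7452, which rounds to 27.75.

27.75


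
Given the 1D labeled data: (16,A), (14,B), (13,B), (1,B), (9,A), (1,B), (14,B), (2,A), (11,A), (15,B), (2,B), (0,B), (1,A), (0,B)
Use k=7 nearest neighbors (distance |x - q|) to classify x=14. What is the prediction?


Distances: |16-14|=2, |14-14|=0, |13-14|=1, |1-14|=13, |9-14|=5, |1-14|=13, |14-14|=0, |2-14|=12, |11-14|=3, |15-14|=1, |2-14|=12, |0-14|=14, |1-14|=13, |0-14|=14. 7 nearest: (14,B), (14,B), (13,B), (15,B), (16,A), (11,A), (9,A). Counts: {'B': 4, 'A': 3}. Majority class: B.

B


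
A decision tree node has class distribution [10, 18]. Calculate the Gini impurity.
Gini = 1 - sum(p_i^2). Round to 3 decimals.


Total = 28. Proportions: 10/28, 18/28. sum(p_i^2) = 0.5408. Gini = 1 - 0.5408 = 0.4592, which rounds to 0.459.

0.459


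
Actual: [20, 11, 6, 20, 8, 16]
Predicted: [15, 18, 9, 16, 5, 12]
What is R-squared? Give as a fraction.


Mean(y) = 27/2. SS_res = 124. SS_tot = 367/2. R^2 = 1 - 124/(367/2) = 119/367.

119/367


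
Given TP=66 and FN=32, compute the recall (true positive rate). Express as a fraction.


Recall = TP / (TP + FN) = 66 / 98 = 33/49.

33/49


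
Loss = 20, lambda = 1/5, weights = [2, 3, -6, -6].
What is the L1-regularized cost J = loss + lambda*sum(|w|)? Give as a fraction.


L1 norm = sum(|w|) = 17. J = 20 + 1/5 * 17 = 117/5.

117/5


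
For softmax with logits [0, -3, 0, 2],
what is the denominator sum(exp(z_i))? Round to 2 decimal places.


Denom = e^0=1.0000 + e^-3=0.0498 + e^0=1.0000 + e^2=7.3891. Sum = 9.4389, which rounds to 9.44.

9.44


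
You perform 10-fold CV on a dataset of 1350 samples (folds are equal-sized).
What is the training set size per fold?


Each validation fold has 1350/10 = 135 samples. Training set = 1350 - 135 = 1215.

1215


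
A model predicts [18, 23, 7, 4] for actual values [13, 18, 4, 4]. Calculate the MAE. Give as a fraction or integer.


MAE = (1/4) * (|13-18|=5 + |18-23|=5 + |4-7|=3 + |4-4|=0). Sum = 13. MAE = 13/4.

13/4


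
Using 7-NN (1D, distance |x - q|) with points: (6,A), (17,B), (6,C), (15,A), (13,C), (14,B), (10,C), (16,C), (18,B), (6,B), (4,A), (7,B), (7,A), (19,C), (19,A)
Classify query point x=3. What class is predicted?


Distances: |6-3|=3, |17-3|=14, |6-3|=3, |15-3|=12, |13-3|=10, |14-3|=11, |10-3|=7, |16-3|=13, |18-3|=15, |6-3|=3, |4-3|=1, |7-3|=4, |7-3|=4, |19-3|=16, |19-3|=16. 7 nearest: (4,A), (6,A), (6,B), (6,C), (7,A), (7,B), (10,C). Counts: {'A': 3, 'B': 2, 'C': 2}. Majority class: A.

A


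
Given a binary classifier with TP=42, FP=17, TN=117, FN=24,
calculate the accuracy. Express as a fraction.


Accuracy = (TP + TN) / (TP + TN + FP + FN) = (42 + 117) / 200 = 159/200.

159/200


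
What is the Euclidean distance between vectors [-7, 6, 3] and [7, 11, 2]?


d = sqrt(sum of squared differences). (-7-7)^2=196, (6-11)^2=25, (3-2)^2=1. Sum = 222.

sqrt(222)


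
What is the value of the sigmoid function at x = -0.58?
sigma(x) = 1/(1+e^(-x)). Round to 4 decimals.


sigma(-0.58) = 1/(1+e^(0.58)) = 1/(1+1.786038) = 1/2.786038 = 0.3589.

0.3589


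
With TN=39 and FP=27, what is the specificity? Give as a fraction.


Specificity = TN / (TN + FP) = 39 / 66 = 13/22.

13/22


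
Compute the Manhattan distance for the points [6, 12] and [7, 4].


d = sum of absolute differences: |6-7|=1 + |12-4|=8 = 9.

9


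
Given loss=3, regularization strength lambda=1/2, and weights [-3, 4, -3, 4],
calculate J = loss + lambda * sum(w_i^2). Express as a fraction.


L2 sq norm = sum(w^2) = 50. J = 3 + 1/2 * 50 = 28.

28


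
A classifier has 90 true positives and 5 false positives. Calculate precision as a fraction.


Precision = TP / (TP + FP) = 90 / 95 = 18/19.

18/19


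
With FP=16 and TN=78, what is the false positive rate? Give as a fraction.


FPR = FP / (FP + TN) = 16 / 94 = 8/47.

8/47


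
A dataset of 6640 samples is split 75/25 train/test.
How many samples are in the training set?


Test set = 6640 * 25% = 1660. Training set = 6640 - 1660 = 4980.

4980


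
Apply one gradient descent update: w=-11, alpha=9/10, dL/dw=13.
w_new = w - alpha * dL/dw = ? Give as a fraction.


w_new = -11 - 9/10 * 13 = -11 - 117/10 = -227/10.

-227/10


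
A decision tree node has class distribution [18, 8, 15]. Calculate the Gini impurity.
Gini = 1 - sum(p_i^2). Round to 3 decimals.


Total = 41. Proportions: 18/41, 8/41, 15/41. sum(p_i^2) = 0.3647. Gini = 1 - 0.3647 = 0.6353, which rounds to 0.635.

0.635


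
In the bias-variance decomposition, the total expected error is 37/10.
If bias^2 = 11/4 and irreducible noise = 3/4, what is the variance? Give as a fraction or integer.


Total error = bias^2 + variance + irreducible noise. So variance = 37/10 - 11/4 - 3/4 = 1/5.

1/5


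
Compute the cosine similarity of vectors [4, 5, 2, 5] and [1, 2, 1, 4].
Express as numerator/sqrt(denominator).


dot = 36. |a|^2 = 70, |b|^2 = 22. cos = 36/sqrt(1540).

36/sqrt(1540)


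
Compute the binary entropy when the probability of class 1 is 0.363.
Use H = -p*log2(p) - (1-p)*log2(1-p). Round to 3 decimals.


H = -0.363*log2(0.363) - 0.637*log2(0.637) = 0.945.

0.945


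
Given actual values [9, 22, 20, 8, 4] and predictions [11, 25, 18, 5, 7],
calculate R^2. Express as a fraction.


Mean(y) = 63/5. SS_res = 35. SS_tot = 1256/5. R^2 = 1 - 35/(1256/5) = 1081/1256.

1081/1256


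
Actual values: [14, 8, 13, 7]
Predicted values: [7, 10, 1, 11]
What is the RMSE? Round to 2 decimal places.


MSE = 53.2500. RMSE = sqrt(53.2500) = 7.30.

7.30


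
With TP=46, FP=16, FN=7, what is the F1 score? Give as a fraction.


Precision = 46/62 = 23/31. Recall = 46/53 = 46/53. F1 = 2*P*R/(P+R) = 4/5.

4/5


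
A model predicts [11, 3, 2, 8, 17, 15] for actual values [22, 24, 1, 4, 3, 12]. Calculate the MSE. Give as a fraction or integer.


MSE = (1/6) * ((22-11)^2=121 + (24-3)^2=441 + (1-2)^2=1 + (4-8)^2=16 + (3-17)^2=196 + (12-15)^2=9). Sum = 784. MSE = 392/3.

392/3


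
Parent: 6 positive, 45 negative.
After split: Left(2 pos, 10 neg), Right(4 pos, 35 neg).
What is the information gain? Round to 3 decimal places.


H(parent) = 0.5226. H(left) = 0.6500, H(right) = 0.4771. Weighted = (12/51)*0.6500 + (39/51)*0.4771 = 0.5178. IG = 0.5226 - 0.5178 = 0.0048, which rounds to 0.005.

0.005


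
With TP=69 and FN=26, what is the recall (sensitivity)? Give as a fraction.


Recall = TP / (TP + FN) = 69 / 95 = 69/95.

69/95


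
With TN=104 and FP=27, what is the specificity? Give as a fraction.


Specificity = TN / (TN + FP) = 104 / 131 = 104/131.

104/131


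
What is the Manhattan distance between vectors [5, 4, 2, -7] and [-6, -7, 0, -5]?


d = sum of absolute differences: |5--6|=11 + |4--7|=11 + |2-0|=2 + |-7--5|=2 = 26.

26


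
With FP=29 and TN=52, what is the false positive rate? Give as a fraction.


FPR = FP / (FP + TN) = 29 / 81 = 29/81.

29/81


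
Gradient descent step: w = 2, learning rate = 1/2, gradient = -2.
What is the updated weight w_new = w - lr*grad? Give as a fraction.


w_new = 2 - 1/2 * -2 = 2 - -1 = 3.

3


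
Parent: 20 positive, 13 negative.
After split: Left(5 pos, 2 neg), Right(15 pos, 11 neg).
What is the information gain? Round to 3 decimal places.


H(parent) = 0.9673. H(left) = 0.8631, H(right) = 0.9829. Weighted = (7/33)*0.8631 + (26/33)*0.9829 = 0.9575. IG = 0.9673 - 0.9575 = 0.0098, which rounds to 0.010.

0.010


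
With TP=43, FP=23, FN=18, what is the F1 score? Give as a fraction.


Precision = 43/66 = 43/66. Recall = 43/61 = 43/61. F1 = 2*P*R/(P+R) = 86/127.

86/127


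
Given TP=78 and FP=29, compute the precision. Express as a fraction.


Precision = TP / (TP + FP) = 78 / 107 = 78/107.

78/107


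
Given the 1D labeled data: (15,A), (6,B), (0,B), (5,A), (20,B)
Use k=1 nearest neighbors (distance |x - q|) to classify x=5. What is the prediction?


Distances: |15-5|=10, |6-5|=1, |0-5|=5, |5-5|=0, |20-5|=15. 1 nearest: (5,A). Counts: {'A': 1}. Majority class: A.

A


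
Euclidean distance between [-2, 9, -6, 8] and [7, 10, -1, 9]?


d = sqrt(sum of squared differences). (-2-7)^2=81, (9-10)^2=1, (-6--1)^2=25, (8-9)^2=1. Sum = 108.

sqrt(108)


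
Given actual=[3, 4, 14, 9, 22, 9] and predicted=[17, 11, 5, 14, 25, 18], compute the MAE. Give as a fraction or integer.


MAE = (1/6) * (|3-17|=14 + |4-11|=7 + |14-5|=9 + |9-14|=5 + |22-25|=3 + |9-18|=9). Sum = 47. MAE = 47/6.

47/6


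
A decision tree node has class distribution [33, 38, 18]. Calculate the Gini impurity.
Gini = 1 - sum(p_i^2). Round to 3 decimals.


Total = 89. Proportions: 33/89, 38/89, 18/89. sum(p_i^2) = 0.3607. Gini = 1 - 0.3607 = 0.6393, which rounds to 0.639.

0.639


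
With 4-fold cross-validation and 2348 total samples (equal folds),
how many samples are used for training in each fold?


Each validation fold has 2348/4 = 587 samples. Training set = 2348 - 587 = 1761.

1761


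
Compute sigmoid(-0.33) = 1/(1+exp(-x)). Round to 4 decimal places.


sigma(-0.33) = 1/(1+e^(0.33)) = 1/(1+1.390968) = 1/2.390968 = 0.4182.

0.4182


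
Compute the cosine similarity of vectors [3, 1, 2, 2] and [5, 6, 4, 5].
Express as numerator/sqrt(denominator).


dot = 39. |a|^2 = 18, |b|^2 = 102. cos = 39/sqrt(1836).

39/sqrt(1836)


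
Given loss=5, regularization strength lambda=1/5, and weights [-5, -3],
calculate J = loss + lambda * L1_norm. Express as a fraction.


L1 norm = sum(|w|) = 8. J = 5 + 1/5 * 8 = 33/5.

33/5


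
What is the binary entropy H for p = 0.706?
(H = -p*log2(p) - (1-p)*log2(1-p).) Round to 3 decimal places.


H = -0.706*log2(0.706) - 0.294*log2(0.294) = 0.874.

0.874


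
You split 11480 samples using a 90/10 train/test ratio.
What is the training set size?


Test set = 11480 * 10% = 1148. Training set = 11480 - 1148 = 10332.

10332


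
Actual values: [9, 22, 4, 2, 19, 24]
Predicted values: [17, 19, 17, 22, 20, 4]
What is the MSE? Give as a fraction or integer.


MSE = (1/6) * ((9-17)^2=64 + (22-19)^2=9 + (4-17)^2=169 + (2-22)^2=400 + (19-20)^2=1 + (24-4)^2=400). Sum = 1043. MSE = 1043/6.

1043/6


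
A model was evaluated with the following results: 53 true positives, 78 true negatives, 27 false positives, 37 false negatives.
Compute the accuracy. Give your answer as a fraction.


Accuracy = (TP + TN) / (TP + TN + FP + FN) = (53 + 78) / 195 = 131/195.

131/195


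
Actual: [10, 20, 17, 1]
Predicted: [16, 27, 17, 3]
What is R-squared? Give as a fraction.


Mean(y) = 12. SS_res = 89. SS_tot = 214. R^2 = 1 - 89/(214) = 125/214.

125/214


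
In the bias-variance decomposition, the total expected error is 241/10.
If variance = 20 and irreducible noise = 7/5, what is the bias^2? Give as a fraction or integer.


Total error = bias^2 + variance + irreducible noise. So bias^2 = 241/10 - 20 - 7/5 = 27/10.

27/10


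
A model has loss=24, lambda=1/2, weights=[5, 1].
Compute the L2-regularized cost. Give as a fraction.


L2 sq norm = sum(w^2) = 26. J = 24 + 1/2 * 26 = 37.

37


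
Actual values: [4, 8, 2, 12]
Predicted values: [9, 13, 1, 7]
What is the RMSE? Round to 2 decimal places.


MSE = 19.0000. RMSE = sqrt(19.0000) = 4.36.

4.36


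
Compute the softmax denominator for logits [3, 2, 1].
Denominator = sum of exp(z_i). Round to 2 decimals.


Denom = e^3=20.0855 + e^2=7.3891 + e^1=2.7183. Sum = 30.1929, which rounds to 30.19.

30.19


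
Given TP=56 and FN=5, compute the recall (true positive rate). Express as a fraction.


Recall = TP / (TP + FN) = 56 / 61 = 56/61.

56/61


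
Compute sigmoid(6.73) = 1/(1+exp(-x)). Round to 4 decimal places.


sigma(6.73) = 1/(1+e^(-6.73)) = 1/(1+0.001195) = 1/1.001195 = 0.9988.

0.9988


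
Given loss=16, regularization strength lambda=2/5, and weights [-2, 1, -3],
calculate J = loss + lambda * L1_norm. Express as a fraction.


L1 norm = sum(|w|) = 6. J = 16 + 2/5 * 6 = 92/5.

92/5


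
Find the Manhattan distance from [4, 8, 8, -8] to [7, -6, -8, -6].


d = sum of absolute differences: |4-7|=3 + |8--6|=14 + |8--8|=16 + |-8--6|=2 = 35.

35


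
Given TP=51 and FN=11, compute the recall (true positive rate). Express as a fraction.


Recall = TP / (TP + FN) = 51 / 62 = 51/62.

51/62


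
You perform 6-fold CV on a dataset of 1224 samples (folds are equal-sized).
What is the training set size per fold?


Each validation fold has 1224/6 = 204 samples. Training set = 1224 - 204 = 1020.

1020


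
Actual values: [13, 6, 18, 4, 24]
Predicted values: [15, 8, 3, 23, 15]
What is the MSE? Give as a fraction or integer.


MSE = (1/5) * ((13-15)^2=4 + (6-8)^2=4 + (18-3)^2=225 + (4-23)^2=361 + (24-15)^2=81). Sum = 675. MSE = 135.

135


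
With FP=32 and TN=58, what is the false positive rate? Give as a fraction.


FPR = FP / (FP + TN) = 32 / 90 = 16/45.

16/45


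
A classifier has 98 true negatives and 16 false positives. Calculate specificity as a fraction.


Specificity = TN / (TN + FP) = 98 / 114 = 49/57.

49/57


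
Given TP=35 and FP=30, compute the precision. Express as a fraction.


Precision = TP / (TP + FP) = 35 / 65 = 7/13.

7/13


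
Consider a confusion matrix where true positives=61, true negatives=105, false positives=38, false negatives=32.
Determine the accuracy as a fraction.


Accuracy = (TP + TN) / (TP + TN + FP + FN) = (61 + 105) / 236 = 83/118.

83/118


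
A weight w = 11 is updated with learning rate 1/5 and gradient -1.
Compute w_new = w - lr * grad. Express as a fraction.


w_new = 11 - 1/5 * -1 = 11 - -1/5 = 56/5.

56/5


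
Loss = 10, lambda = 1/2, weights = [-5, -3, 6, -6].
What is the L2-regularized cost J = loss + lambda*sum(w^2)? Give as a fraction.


L2 sq norm = sum(w^2) = 106. J = 10 + 1/2 * 106 = 63.

63


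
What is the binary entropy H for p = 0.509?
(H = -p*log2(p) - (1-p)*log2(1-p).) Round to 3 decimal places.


H = -0.509*log2(0.509) - 0.491*log2(0.491) = 1.000.

1.000


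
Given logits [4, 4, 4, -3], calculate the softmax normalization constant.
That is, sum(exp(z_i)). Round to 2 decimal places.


Denom = e^4=54.5982 + e^4=54.5982 + e^4=54.5982 + e^-3=0.0498. Sum = 163.8444, which rounds to 163.84.

163.84


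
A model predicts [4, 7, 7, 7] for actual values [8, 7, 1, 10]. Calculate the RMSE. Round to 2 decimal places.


MSE = 15.2500. RMSE = sqrt(15.2500) = 3.91.

3.91


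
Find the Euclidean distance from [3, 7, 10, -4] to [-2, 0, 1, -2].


d = sqrt(sum of squared differences). (3--2)^2=25, (7-0)^2=49, (10-1)^2=81, (-4--2)^2=4. Sum = 159.

sqrt(159)


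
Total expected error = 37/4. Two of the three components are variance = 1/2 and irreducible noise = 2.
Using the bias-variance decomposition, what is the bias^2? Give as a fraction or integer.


Total error = bias^2 + variance + irreducible noise. So bias^2 = 37/4 - 1/2 - 2 = 27/4.

27/4


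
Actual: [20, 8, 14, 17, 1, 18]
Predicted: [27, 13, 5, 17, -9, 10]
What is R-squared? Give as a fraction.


Mean(y) = 13. SS_res = 319. SS_tot = 260. R^2 = 1 - 319/(260) = -59/260.

-59/260


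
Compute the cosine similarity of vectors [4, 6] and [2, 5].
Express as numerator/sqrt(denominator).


dot = 38. |a|^2 = 52, |b|^2 = 29. cos = 38/sqrt(1508).

38/sqrt(1508)


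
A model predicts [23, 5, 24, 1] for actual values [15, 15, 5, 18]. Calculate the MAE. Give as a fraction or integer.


MAE = (1/4) * (|15-23|=8 + |15-5|=10 + |5-24|=19 + |18-1|=17). Sum = 54. MAE = 27/2.

27/2


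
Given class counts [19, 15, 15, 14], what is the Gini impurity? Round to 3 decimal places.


Total = 63. Proportions: 19/63, 15/63, 15/63, 14/63. sum(p_i^2) = 0.2537. Gini = 1 - 0.2537 = 0.7463, which rounds to 0.746.

0.746


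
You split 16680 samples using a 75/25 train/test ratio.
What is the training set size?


Test set = 16680 * 25% = 4170. Training set = 16680 - 4170 = 12510.

12510


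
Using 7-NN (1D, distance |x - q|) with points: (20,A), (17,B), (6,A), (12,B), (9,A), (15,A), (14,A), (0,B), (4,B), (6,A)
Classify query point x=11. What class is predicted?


Distances: |20-11|=9, |17-11|=6, |6-11|=5, |12-11|=1, |9-11|=2, |15-11|=4, |14-11|=3, |0-11|=11, |4-11|=7, |6-11|=5. 7 nearest: (12,B), (9,A), (14,A), (15,A), (6,A), (6,A), (17,B). Counts: {'B': 2, 'A': 5}. Majority class: A.

A


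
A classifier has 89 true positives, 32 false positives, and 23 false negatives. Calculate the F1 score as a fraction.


Precision = 89/121 = 89/121. Recall = 89/112 = 89/112. F1 = 2*P*R/(P+R) = 178/233.

178/233


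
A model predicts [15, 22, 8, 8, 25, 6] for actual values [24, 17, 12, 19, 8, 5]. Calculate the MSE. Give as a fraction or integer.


MSE = (1/6) * ((24-15)^2=81 + (17-22)^2=25 + (12-8)^2=16 + (19-8)^2=121 + (8-25)^2=289 + (5-6)^2=1). Sum = 533. MSE = 533/6.

533/6


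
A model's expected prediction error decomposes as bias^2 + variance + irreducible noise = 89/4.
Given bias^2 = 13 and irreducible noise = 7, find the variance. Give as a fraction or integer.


Total error = bias^2 + variance + irreducible noise. So variance = 89/4 - 13 - 7 = 9/4.

9/4


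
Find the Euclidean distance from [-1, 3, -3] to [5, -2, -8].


d = sqrt(sum of squared differences). (-1-5)^2=36, (3--2)^2=25, (-3--8)^2=25. Sum = 86.

sqrt(86)


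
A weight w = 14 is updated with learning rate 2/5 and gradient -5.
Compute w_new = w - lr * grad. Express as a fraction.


w_new = 14 - 2/5 * -5 = 14 - -2 = 16.

16


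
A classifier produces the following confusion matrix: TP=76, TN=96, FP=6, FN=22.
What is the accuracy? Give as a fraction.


Accuracy = (TP + TN) / (TP + TN + FP + FN) = (76 + 96) / 200 = 43/50.

43/50


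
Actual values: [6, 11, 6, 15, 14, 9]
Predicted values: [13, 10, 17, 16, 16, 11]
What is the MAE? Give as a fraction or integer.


MAE = (1/6) * (|6-13|=7 + |11-10|=1 + |6-17|=11 + |15-16|=1 + |14-16|=2 + |9-11|=2). Sum = 24. MAE = 4.

4


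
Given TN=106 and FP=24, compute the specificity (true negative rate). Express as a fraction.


Specificity = TN / (TN + FP) = 106 / 130 = 53/65.

53/65


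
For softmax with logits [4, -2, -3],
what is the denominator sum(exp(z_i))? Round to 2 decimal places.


Denom = e^4=54.5982 + e^-2=0.1353 + e^-3=0.0498. Sum = 54.7833, which rounds to 54.78.

54.78


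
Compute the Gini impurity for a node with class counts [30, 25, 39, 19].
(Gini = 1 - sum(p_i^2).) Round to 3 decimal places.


Total = 113. Proportions: 30/113, 25/113, 39/113, 19/113. sum(p_i^2) = 0.2668. Gini = 1 - 0.2668 = 0.7332, which rounds to 0.733.

0.733


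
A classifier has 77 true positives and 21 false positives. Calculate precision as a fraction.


Precision = TP / (TP + FP) = 77 / 98 = 11/14.

11/14


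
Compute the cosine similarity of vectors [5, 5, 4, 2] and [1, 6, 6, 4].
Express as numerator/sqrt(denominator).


dot = 67. |a|^2 = 70, |b|^2 = 89. cos = 67/sqrt(6230).

67/sqrt(6230)


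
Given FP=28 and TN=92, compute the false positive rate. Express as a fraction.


FPR = FP / (FP + TN) = 28 / 120 = 7/30.

7/30


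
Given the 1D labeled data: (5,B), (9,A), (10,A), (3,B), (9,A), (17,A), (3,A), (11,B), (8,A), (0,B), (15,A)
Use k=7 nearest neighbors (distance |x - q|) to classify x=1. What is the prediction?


Distances: |5-1|=4, |9-1|=8, |10-1|=9, |3-1|=2, |9-1|=8, |17-1|=16, |3-1|=2, |11-1|=10, |8-1|=7, |0-1|=1, |15-1|=14. 7 nearest: (0,B), (3,A), (3,B), (5,B), (8,A), (9,A), (9,A). Counts: {'B': 3, 'A': 4}. Majority class: A.

A


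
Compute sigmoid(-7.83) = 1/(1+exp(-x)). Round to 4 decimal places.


sigma(-7.83) = 1/(1+e^(7.83)) = 1/(1+2514.929373) = 1/2515.929373 = 0.0004.

0.0004


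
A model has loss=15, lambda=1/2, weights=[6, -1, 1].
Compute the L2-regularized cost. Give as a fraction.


L2 sq norm = sum(w^2) = 38. J = 15 + 1/2 * 38 = 34.

34


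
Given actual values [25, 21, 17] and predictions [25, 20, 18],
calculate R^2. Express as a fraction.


Mean(y) = 21. SS_res = 2. SS_tot = 32. R^2 = 1 - 2/(32) = 15/16.

15/16


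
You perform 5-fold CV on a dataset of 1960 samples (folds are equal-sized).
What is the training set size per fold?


Each validation fold has 1960/5 = 392 samples. Training set = 1960 - 392 = 1568.

1568


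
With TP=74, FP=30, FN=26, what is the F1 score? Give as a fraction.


Precision = 74/104 = 37/52. Recall = 74/100 = 37/50. F1 = 2*P*R/(P+R) = 37/51.

37/51


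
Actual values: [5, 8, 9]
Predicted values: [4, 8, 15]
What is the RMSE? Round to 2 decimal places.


MSE = 12.3333. RMSE = sqrt(12.3333) = 3.51.

3.51


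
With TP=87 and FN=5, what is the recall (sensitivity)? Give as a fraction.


Recall = TP / (TP + FN) = 87 / 92 = 87/92.

87/92


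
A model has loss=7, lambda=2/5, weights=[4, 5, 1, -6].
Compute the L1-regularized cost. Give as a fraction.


L1 norm = sum(|w|) = 16. J = 7 + 2/5 * 16 = 67/5.

67/5


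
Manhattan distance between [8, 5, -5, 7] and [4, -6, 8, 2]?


d = sum of absolute differences: |8-4|=4 + |5--6|=11 + |-5-8|=13 + |7-2|=5 = 33.

33


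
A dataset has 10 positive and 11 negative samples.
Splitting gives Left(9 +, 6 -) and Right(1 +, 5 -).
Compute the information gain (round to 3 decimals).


H(parent) = 0.9984. H(left) = 0.9710, H(right) = 0.6500. Weighted = (15/21)*0.9710 + (6/21)*0.6500 = 0.8793. IG = 0.9984 - 0.8793 = 0.1191, which rounds to 0.119.

0.119
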